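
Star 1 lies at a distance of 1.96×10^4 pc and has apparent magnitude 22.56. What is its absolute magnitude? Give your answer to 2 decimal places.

M = m − 5 log₁₀(d/10 pc) = 22.56 − 5 log₁₀(1.96×10^4/10)
  = 22.56 − 5 × 3.292 = 22.56 − 16.46 = 6.10.

6.10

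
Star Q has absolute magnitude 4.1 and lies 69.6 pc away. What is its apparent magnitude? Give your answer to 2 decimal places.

8.31

m = M + 5 log₁₀(d/10 pc) = 4.1 + 5 log₁₀(69.6/10)
  = 4.1 + 5 × 0.843 = 4.1 + 4.21 = 8.31.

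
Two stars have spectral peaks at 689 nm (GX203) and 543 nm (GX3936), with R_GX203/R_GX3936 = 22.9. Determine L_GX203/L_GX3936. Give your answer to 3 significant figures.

202

Wien's law gives T ∝ 1/λ_max, so T_GX203/T_GX3936 = λ_GX3936/λ_GX203 = 543/689 = 0.7881.
Then L ∝ R²T⁴ gives L_GX203/L_GX3936 = (22.9)² × (0.7881)⁴ = 524.4 × 0.3858 = 202.3.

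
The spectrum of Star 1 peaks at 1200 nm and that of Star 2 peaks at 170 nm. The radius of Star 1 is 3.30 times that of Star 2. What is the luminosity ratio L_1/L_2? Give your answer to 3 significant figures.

0.00439

Wien's law gives T ∝ 1/λ_max, so T_1/T_2 = λ_2/λ_1 = 170/1200 = 0.1417.
Then L ∝ R²T⁴ gives L_1/L_2 = (3.30)² × (0.1417)⁴ = 10.89 × 4.028×10^-4 = 0.004386.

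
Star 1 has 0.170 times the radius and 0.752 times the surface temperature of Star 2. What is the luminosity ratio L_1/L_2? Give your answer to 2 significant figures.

From the Stefan–Boltzmann law, L ∝ R²T⁴, so
L_1/L_2 = (R_1/R_2)² (T_1/T_2)⁴ = (0.170)² × (0.752)⁴ = 0.02890 × 0.3198 = 0.009242.

0.0092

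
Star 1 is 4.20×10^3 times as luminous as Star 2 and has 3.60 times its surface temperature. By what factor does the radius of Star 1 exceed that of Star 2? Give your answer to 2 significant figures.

L ∝ R²T⁴ gives R ∝ √L / T², so
R_1/R_2 = √(4.20×10^3) / (3.60)² = 64.81 / 12.96 = 5.001.

5.0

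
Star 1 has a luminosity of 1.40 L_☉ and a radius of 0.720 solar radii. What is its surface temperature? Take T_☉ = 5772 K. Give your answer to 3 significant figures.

T/T_☉ = (L/L_☉)^(1/4) / (R/R_☉)^(1/2)
T = 5772 × (1.40)^(1/4) / √(0.720) = 5772 × 1.088 / 0.8485 = 7399 K.

7.40×10^3 K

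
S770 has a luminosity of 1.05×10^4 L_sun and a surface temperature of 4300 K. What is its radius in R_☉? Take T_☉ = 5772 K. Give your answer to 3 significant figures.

185 R_☉

R/R_☉ = √(L/L_☉) / (T/T_☉)² = √(1.05×10^4) / (0.7450)²
       = 102.5 / 0.5550 = 184.6.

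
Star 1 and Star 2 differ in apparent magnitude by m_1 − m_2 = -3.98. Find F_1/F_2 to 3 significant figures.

39.1

F_1/F_2 = 10^(−(m_1 − m_2)/2.5) = 10^(3.98/2.5) = 10^1.592 = 39.08.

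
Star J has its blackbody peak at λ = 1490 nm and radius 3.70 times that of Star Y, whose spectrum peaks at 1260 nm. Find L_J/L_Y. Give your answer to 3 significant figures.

7.00

Wien's law gives T ∝ 1/λ_max, so T_J/T_Y = λ_Y/λ_J = 1260/1490 = 0.8456.
Then L ∝ R²T⁴ gives L_J/L_Y = (3.70)² × (0.8456)⁴ = 13.69 × 0.5114 = 7.001.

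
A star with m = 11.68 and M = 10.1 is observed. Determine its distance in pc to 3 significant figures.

20.7 pc

m − M = 5 log₁₀(d/10 pc)
11.68 − (10.1) = 1.58 = 5 log₁₀(d/10)
d = 10 × 10^(1.58/5) = 10 × 10^0.316 = 20.70 pc.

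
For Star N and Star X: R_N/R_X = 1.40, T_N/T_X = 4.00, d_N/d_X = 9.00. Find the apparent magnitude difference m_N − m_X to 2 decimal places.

-1.98

L_N/L_X = (1.40)²(4.00)⁴ = 501.8.
F_N/F_X = (L_N/L_X)/(d_N/d_X)² = 501.8/81.00 = 6.195.
m_N − m_X = −2.5 log₁₀(6.195) = -1.98.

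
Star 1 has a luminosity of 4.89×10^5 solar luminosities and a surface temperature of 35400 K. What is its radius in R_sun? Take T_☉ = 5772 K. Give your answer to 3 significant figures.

18.6 R_sun

R/R_☉ = √(L/L_☉) / (T/T_☉)² = √(4.89×10^5) / (6.133)²
       = 699.3 / 37.61 = 18.59.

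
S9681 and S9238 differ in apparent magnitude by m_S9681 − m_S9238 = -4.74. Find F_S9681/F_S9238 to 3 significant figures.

F_S9681/F_S9238 = 10^(−(m_S9681 − m_S9238)/2.5) = 10^(4.74/2.5) = 10^1.896 = 78.70.

78.7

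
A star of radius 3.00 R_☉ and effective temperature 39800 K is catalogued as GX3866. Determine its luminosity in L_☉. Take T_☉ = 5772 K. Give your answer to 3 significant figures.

2.03×10^4 L_☉

L/L_☉ = (R/R_☉)² (T/T_☉)⁴ = (3.00)² × (39800/5772)⁴
       = 9.000 × (6.895)⁴ = 9.000 × 2261 = 2.035×10^4.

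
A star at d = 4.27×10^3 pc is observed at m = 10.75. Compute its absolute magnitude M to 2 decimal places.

M = m − 5 log₁₀(d/10 pc) = 10.75 − 5 log₁₀(4.27×10^3/10)
  = 10.75 − 5 × 2.630 = 10.75 − 13.15 = -2.40.

-2.40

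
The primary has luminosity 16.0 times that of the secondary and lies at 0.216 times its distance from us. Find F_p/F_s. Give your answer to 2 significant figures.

F = L/(4πd²), so F_p/F_s = (L_p/L_s) / (d_p/d_s)²
= 16.0 / (0.216)² = 16.0 / 0.04666 = 342.9.

3.4×10^2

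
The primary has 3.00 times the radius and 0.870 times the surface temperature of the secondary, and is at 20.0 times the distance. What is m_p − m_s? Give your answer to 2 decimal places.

L_p/L_s = (3.00)²(0.870)⁴ = 5.156.
F_p/F_s = (L_p/L_s)/(d_p/d_s)² = 5.156/400.0 = 0.01289.
m_p − m_s = −2.5 log₁₀(0.01289) = 4.72.

4.72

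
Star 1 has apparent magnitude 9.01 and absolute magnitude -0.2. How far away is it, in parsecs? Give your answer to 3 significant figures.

m − M = 5 log₁₀(d/10 pc)
9.01 − (-0.2) = 9.21 = 5 log₁₀(d/10)
d = 10 × 10^(9.21/5) = 10 × 10^1.842 = 695.0 pc.

695 pc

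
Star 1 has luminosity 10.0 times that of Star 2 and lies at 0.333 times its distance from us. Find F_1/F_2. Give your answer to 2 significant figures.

F = L/(4πd²), so F_1/F_2 = (L_1/L_2) / (d_1/d_2)²
= 10.0 / (0.333)² = 10.0 / 0.1109 = 90.18.

90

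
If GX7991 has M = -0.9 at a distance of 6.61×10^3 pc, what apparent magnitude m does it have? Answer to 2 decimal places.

m = M + 5 log₁₀(d/10 pc) = -0.9 + 5 log₁₀(6.61×10^3/10)
  = -0.9 + 5 × 2.820 = -0.9 + 14.10 = 13.20.

13.20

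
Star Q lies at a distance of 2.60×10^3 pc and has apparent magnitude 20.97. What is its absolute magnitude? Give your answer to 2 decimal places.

M = m − 5 log₁₀(d/10 pc) = 20.97 − 5 log₁₀(2.60×10^3/10)
  = 20.97 − 5 × 2.415 = 20.97 − 12.07 = 8.90.

8.90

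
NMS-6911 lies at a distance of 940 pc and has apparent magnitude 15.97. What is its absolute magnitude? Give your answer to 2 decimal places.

M = m − 5 log₁₀(d/10 pc) = 15.97 − 5 log₁₀(940/10)
  = 15.97 − 5 × 1.973 = 15.97 − 9.87 = 6.10.

6.10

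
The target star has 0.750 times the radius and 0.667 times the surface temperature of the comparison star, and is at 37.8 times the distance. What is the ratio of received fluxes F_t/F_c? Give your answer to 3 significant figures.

7.79×10^-5

L_t/L_c = (R_t/R_c)²(T_t/T_c)⁴ = (0.750)² × (0.667)⁴ = 0.1113.
F_t/F_c = (L_t/L_c)/(d_t/d_c)² = 0.1113 / (37.8)² = 7.792×10^-5.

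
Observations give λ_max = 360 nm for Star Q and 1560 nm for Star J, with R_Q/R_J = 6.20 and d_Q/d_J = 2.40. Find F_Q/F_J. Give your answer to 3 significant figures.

2.35×10^3

Wien's law: T_Q/T_J = λ_J/λ_Q = 1560/360 = 4.333.
L_Q/L_J = (R_Q/R_J)²(T_Q/T_J)⁴ = (6.20)²(4.333)⁴ = 1.355×10^4.
F_Q/F_J = (L_Q/L_J)/(d_Q/d_J)² = 1.355×10^4/(2.40)² = 2353.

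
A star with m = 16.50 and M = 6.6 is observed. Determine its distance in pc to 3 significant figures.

m − M = 5 log₁₀(d/10 pc)
16.50 − (6.6) = 9.90 = 5 log₁₀(d/10)
d = 10 × 10^(9.90/5) = 10 × 10^1.980 = 955.0 pc.

955 pc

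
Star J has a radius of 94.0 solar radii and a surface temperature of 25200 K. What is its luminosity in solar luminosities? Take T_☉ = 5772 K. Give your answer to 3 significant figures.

3.21×10^6 solar luminosities

L/L_☉ = (R/R_☉)² (T/T_☉)⁴ = (94.0)² × (25200/5772)⁴
       = 8836 × (4.366)⁴ = 8836 × 363.3 = 3.210×10^6.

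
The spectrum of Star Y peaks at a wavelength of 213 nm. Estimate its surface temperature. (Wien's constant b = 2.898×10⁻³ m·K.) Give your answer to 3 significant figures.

T = b/λ_max = 2.898×10⁻³ / (213×10⁻⁹) = 1.361×10^4 K.

1.36×10^4 K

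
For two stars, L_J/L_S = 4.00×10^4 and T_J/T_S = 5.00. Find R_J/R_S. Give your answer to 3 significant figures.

8.00

L ∝ R²T⁴ gives R ∝ √L / T², so
R_J/R_S = √(4.00×10^4) / (5.00)² = 200.0 / 25.00 = 8.000.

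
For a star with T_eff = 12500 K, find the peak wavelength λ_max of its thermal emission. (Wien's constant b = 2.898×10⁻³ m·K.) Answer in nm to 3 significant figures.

λ_max = b/T = 2.898×10⁻³ / 12500 = 2.32×10^-7 m = 231.8 nm.

232 nm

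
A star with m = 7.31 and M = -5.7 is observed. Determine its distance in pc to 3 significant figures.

4.00×10^3 pc

m − M = 5 log₁₀(d/10 pc)
7.31 − (-5.7) = 13.01 = 5 log₁₀(d/10)
d = 10 × 10^(13.01/5) = 10 × 10^2.602 = 3999 pc.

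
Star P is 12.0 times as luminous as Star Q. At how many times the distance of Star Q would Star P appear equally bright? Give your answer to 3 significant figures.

3.46

Equal flux requires L_P/d_P² = L_Q/d_Q², so d_P/d_Q = √(L_P/L_Q)
= √(12.0) = 3.464.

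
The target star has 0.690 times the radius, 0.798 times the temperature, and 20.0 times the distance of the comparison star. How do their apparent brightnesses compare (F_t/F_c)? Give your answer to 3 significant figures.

L_t/L_c = (R_t/R_c)²(T_t/T_c)⁴ = (0.690)² × (0.798)⁴ = 0.1931.
F_t/F_c = (L_t/L_c)/(d_t/d_c)² = 0.1931 / (20.0)² = 4.827×10^-4.

4.83×10^-4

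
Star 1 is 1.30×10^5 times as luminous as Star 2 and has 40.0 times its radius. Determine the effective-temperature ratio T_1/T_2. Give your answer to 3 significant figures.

3.00

L ∝ R²T⁴ gives T ∝ (L/R²)^(1/4), so
T_1/T_2 = (1.30×10^5 / 40.0²)^(1/4) = (81.25)^(1/4) = 3.002.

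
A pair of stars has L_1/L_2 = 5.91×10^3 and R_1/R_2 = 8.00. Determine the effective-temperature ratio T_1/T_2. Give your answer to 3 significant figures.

L ∝ R²T⁴ gives T ∝ (L/R²)^(1/4), so
T_1/T_2 = (5.91×10^3 / 8.00²)^(1/4) = (92.34)^(1/4) = 3.100.

3.10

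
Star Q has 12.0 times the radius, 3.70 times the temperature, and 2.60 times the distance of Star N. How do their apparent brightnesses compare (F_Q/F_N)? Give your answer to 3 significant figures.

3.99×10^3

L_Q/L_N = (R_Q/R_N)²(T_Q/T_N)⁴ = (12.0)² × (3.70)⁴ = 2.699×10^4.
F_Q/F_N = (L_Q/L_N)/(d_Q/d_N)² = 2.699×10^4 / (2.60)² = 3992.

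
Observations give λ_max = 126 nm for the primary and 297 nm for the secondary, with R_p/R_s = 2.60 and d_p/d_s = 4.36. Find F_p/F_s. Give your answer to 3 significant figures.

Wien's law: T_p/T_s = λ_s/λ_p = 297/126 = 2.357.
L_p/L_s = (R_p/R_s)²(T_p/T_s)⁴ = (2.60)²(2.357)⁴ = 208.7.
F_p/F_s = (L_p/L_s)/(d_p/d_s)² = 208.7/(4.36)² = 10.98.

11.0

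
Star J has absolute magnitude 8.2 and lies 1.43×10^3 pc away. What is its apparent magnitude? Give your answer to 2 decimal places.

m = M + 5 log₁₀(d/10 pc) = 8.2 + 5 log₁₀(1.43×10^3/10)
  = 8.2 + 5 × 2.155 = 8.2 + 10.78 = 18.98.

18.98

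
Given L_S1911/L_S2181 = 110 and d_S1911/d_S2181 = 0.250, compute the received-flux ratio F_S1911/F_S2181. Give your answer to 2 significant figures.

F = L/(4πd²), so F_S1911/F_S2181 = (L_S1911/L_S2181) / (d_S1911/d_S2181)²
= 110 / (0.250)² = 110 / 0.06250 = 1760.

1.8×10^3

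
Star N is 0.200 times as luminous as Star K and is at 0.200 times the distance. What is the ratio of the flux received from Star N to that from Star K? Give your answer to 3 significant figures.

F = L/(4πd²), so F_N/F_K = (L_N/L_K) / (d_N/d_K)²
= 0.200 / (0.200)² = 0.200 / 0.04000 = 5.000.

5.00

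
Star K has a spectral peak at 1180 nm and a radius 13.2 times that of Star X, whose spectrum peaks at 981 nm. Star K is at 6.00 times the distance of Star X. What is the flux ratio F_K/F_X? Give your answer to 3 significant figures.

2.31

Wien's law: T_K/T_X = λ_X/λ_K = 981/1180 = 0.8314.
L_K/L_X = (R_K/R_X)²(T_K/T_X)⁴ = (13.2)²(0.8314)⁴ = 83.23.
F_K/F_X = (L_K/L_X)/(d_K/d_X)² = 83.23/(6.00)² = 2.312.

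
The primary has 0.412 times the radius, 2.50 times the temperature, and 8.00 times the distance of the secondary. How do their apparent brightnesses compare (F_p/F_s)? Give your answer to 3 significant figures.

L_p/L_s = (R_p/R_s)²(T_p/T_s)⁴ = (0.412)² × (2.50)⁴ = 6.631.
F_p/F_s = (L_p/L_s)/(d_p/d_s)² = 6.631 / (8.00)² = 0.1036.

0.104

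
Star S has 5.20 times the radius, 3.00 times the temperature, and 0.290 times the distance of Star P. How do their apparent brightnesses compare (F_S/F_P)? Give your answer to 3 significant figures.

L_S/L_P = (R_S/R_P)²(T_S/T_P)⁴ = (5.20)² × (3.00)⁴ = 2190.
F_S/F_P = (L_S/L_P)/(d_S/d_P)² = 2190 / (0.290)² = 2.604×10^4.

2.60×10^4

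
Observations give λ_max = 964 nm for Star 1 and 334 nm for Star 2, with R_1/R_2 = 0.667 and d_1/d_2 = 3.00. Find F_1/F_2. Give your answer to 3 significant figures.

Wien's law: T_1/T_2 = λ_2/λ_1 = 334/964 = 0.3465.
L_1/L_2 = (R_1/R_2)²(T_1/T_2)⁴ = (0.667)²(0.3465)⁴ = 0.006411.
F_1/F_2 = (L_1/L_2)/(d_1/d_2)² = 0.006411/(3.00)² = 7.123×10^-4.

7.12×10^-4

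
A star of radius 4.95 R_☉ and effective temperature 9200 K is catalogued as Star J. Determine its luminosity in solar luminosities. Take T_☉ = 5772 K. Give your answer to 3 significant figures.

158 solar luminosities

L/L_☉ = (R/R_☉)² (T/T_☉)⁴ = (4.95)² × (9200/5772)⁴
       = 24.50 × (1.594)⁴ = 24.50 × 6.454 = 158.1.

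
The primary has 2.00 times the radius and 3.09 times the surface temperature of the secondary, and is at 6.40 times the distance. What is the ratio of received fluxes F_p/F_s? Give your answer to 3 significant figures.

8.90

L_p/L_s = (R_p/R_s)²(T_p/T_s)⁴ = (2.00)² × (3.09)⁴ = 364.7.
F_p/F_s = (L_p/L_s)/(d_p/d_s)² = 364.7 / (6.40)² = 8.903.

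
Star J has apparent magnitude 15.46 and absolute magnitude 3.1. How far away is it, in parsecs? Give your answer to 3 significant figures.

m − M = 5 log₁₀(d/10 pc)
15.46 − (3.1) = 12.36 = 5 log₁₀(d/10)
d = 10 × 10^(12.36/5) = 10 × 10^2.472 = 2965 pc.

2.96×10^3 pc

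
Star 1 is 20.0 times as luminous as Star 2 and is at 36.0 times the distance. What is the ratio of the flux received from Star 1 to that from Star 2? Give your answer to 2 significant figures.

F = L/(4πd²), so F_1/F_2 = (L_1/L_2) / (d_1/d_2)²
= 20.0 / (36.0)² = 20.0 / 1296 = 0.01543.

0.015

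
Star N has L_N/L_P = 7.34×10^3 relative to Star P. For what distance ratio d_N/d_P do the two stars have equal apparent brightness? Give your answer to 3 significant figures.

85.7

Equal flux requires L_N/d_N² = L_P/d_P², so d_N/d_P = √(L_N/L_P)
= √(7.34×10^3) = 85.67.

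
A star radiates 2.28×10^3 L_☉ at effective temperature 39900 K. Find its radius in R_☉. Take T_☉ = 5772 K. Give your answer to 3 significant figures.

0.999 R_☉

R/R_☉ = √(L/L_☉) / (T/T_☉)² = √(2.28×10^3) / (6.913)²
       = 47.75 / 47.79 = 0.9993.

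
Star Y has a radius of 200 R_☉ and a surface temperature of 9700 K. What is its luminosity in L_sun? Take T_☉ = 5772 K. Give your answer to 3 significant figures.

L/L_☉ = (R/R_☉)² (T/T_☉)⁴ = (200)² × (9700/5772)⁴
       = 4.000×10^4 × (1.681)⁴ = 4.000×10^4 × 7.976 = 3.190×10^5.

3.19×10^5 L_sun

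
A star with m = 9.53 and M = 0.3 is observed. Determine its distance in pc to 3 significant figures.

m − M = 5 log₁₀(d/10 pc)
9.53 − (0.3) = 9.23 = 5 log₁₀(d/10)
d = 10 × 10^(9.23/5) = 10 × 10^1.846 = 701.5 pc.

701 pc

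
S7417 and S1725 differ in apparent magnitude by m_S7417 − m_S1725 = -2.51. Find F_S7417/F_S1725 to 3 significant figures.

10.1

F_S7417/F_S1725 = 10^(−(m_S7417 − m_S1725)/2.5) = 10^(2.51/2.5) = 10^1.004 = 10.09.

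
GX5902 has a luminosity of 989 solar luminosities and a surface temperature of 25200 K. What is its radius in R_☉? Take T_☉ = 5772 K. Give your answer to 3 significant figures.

R/R_☉ = √(L/L_☉) / (T/T_☉)² = √(989) / (4.366)²
       = 31.45 / 19.06 = 1.650.

1.65 R_☉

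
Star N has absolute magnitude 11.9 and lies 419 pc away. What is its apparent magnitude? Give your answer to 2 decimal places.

20.01

m = M + 5 log₁₀(d/10 pc) = 11.9 + 5 log₁₀(419/10)
  = 11.9 + 5 × 1.622 = 11.9 + 8.11 = 20.01.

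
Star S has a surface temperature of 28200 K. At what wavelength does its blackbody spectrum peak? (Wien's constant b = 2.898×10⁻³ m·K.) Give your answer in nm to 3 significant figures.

λ_max = b/T = 2.898×10⁻³ / 28200 = 1.03×10^-7 m = 102.8 nm.

103 nm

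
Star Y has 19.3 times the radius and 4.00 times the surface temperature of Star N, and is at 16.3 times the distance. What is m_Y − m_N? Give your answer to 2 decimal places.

L_Y/L_N = (19.3)²(4.00)⁴ = 9.536×10^4.
F_Y/F_N = (L_Y/L_N)/(d_Y/d_N)² = 9.536×10^4/265.7 = 358.9.
m_Y − m_N = −2.5 log₁₀(358.9) = -6.39.

-6.39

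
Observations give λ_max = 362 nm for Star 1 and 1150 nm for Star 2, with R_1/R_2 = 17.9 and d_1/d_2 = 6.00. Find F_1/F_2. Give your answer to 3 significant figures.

Wien's law: T_1/T_2 = λ_2/λ_1 = 1150/362 = 3.177.
L_1/L_2 = (R_1/R_2)²(T_1/T_2)⁴ = (17.9)²(3.177)⁴ = 3.263×10^4.
F_1/F_2 = (L_1/L_2)/(d_1/d_2)² = 3.263×10^4/(6.00)² = 906.5.

906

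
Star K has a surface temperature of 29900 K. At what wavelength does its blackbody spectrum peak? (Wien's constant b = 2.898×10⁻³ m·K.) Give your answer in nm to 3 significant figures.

96.9 nm

λ_max = b/T = 2.898×10⁻³ / 29900 = 9.69×10^-8 m = 96.92 nm.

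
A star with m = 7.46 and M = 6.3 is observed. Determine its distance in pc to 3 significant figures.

m − M = 5 log₁₀(d/10 pc)
7.46 − (6.3) = 1.16 = 5 log₁₀(d/10)
d = 10 × 10^(1.16/5) = 10 × 10^0.232 = 17.06 pc.

17.1 pc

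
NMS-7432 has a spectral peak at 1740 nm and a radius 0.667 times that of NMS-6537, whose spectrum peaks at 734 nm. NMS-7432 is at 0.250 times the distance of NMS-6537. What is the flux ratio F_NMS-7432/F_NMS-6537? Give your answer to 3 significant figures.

Wien's law: T_NMS-7432/T_NMS-6537 = λ_NMS-6537/λ_NMS-7432 = 734/1740 = 0.4218.
L_NMS-7432/L_NMS-6537 = (R_NMS-7432/R_NMS-6537)²(T_NMS-7432/T_NMS-6537)⁴ = (0.667)²(0.4218)⁴ = 0.01409.
F_NMS-7432/F_NMS-6537 = (L_NMS-7432/L_NMS-6537)/(d_NMS-7432/d_NMS-6537)² = 0.01409/(0.250)² = 0.2254.

0.225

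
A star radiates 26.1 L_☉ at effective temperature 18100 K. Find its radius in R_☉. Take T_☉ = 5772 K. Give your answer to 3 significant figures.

0.520 R_☉

R/R_☉ = √(L/L_☉) / (T/T_☉)² = √(26.1) / (3.136)²
       = 5.109 / 9.833 = 0.5195.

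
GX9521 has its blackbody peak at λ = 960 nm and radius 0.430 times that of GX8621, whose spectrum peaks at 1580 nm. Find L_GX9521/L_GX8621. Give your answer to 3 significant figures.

1.36

Wien's law gives T ∝ 1/λ_max, so T_GX9521/T_GX8621 = λ_GX8621/λ_GX9521 = 1580/960 = 1.646.
Then L ∝ R²T⁴ gives L_GX9521/L_GX8621 = (0.430)² × (1.646)⁴ = 0.1849 × 7.337 = 1.357.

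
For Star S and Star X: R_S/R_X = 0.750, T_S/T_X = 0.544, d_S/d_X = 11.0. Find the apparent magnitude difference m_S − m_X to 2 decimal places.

L_S/L_X = (0.750)²(0.544)⁴ = 0.04926.
F_S/F_X = (L_S/L_X)/(d_S/d_X)² = 0.04926/121.0 = 4.071×10^-4.
m_S − m_X = −2.5 log₁₀(4.071×10^-4) = 8.48.

8.48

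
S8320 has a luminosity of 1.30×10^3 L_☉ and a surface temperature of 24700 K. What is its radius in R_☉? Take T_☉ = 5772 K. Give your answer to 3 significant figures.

1.97 R_☉

R/R_☉ = √(L/L_☉) / (T/T_☉)² = √(1.30×10^3) / (4.279)²
       = 36.06 / 18.31 = 1.969.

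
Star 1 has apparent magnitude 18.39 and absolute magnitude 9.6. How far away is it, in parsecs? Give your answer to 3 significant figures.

573 pc

m − M = 5 log₁₀(d/10 pc)
18.39 − (9.6) = 8.79 = 5 log₁₀(d/10)
d = 10 × 10^(8.79/5) = 10 × 10^1.758 = 572.8 pc.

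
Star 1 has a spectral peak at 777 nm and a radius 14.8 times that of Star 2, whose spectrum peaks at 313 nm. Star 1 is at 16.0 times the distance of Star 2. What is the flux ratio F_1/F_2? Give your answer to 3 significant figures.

0.0225

Wien's law: T_1/T_2 = λ_2/λ_1 = 313/777 = 0.4028.
L_1/L_2 = (R_1/R_2)²(T_1/T_2)⁴ = (14.8)²(0.4028)⁴ = 5.768.
F_1/F_2 = (L_1/L_2)/(d_1/d_2)² = 5.768/(16.0)² = 0.02253.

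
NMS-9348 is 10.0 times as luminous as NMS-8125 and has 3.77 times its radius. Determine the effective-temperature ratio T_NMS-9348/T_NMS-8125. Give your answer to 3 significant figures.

0.916

L ∝ R²T⁴ gives T ∝ (L/R²)^(1/4), so
T_NMS-9348/T_NMS-8125 = (10.0 / 3.77²)^(1/4) = (0.7036)^(1/4) = 0.9159.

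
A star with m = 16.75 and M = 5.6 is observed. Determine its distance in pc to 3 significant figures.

m − M = 5 log₁₀(d/10 pc)
16.75 − (5.6) = 11.15 = 5 log₁₀(d/10)
d = 10 × 10^(11.15/5) = 10 × 10^2.230 = 1698 pc.

1.70×10^3 pc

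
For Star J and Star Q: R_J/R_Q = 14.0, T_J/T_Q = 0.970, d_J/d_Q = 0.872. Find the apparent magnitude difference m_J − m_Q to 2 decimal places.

-5.90

L_J/L_Q = (14.0)²(0.970)⁴ = 173.5.
F_J/F_Q = (L_J/L_Q)/(d_J/d_Q)² = 173.5/0.7604 = 228.2.
m_J − m_Q = −2.5 log₁₀(228.2) = -5.90.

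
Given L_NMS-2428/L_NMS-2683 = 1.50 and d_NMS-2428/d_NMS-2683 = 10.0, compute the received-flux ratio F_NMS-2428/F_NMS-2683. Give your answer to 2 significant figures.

0.015

F = L/(4πd²), so F_NMS-2428/F_NMS-2683 = (L_NMS-2428/L_NMS-2683) / (d_NMS-2428/d_NMS-2683)²
= 1.50 / (10.0)² = 1.50 / 100.0 = 0.01500.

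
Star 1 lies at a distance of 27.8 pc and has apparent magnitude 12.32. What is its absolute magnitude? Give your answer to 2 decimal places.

M = m − 5 log₁₀(d/10 pc) = 12.32 − 5 log₁₀(27.8/10)
  = 12.32 − 5 × 0.444 = 12.32 − 2.22 = 10.10.

10.10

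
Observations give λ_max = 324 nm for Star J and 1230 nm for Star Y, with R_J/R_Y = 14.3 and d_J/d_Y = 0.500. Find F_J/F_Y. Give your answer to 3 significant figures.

1.70×10^5

Wien's law: T_J/T_Y = λ_Y/λ_J = 1230/324 = 3.796.
L_J/L_Y = (R_J/R_Y)²(T_J/T_Y)⁴ = (14.3)²(3.796)⁴ = 4.247×10^4.
F_J/F_Y = (L_J/L_Y)/(d_J/d_Y)² = 4.247×10^4/(0.500)² = 1.699×10^5.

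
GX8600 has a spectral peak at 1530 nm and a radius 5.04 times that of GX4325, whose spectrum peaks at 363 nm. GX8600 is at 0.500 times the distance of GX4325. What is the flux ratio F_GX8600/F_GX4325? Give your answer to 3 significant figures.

Wien's law: T_GX8600/T_GX4325 = λ_GX4325/λ_GX8600 = 363/1530 = 0.2373.
L_GX8600/L_GX4325 = (R_GX8600/R_GX4325)²(T_GX8600/T_GX4325)⁴ = (5.04)²(0.2373)⁴ = 0.08049.
F_GX8600/F_GX4325 = (L_GX8600/L_GX4325)/(d_GX8600/d_GX4325)² = 0.08049/(0.500)² = 0.3219.

0.322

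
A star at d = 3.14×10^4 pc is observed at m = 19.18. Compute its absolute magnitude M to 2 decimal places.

M = m − 5 log₁₀(d/10 pc) = 19.18 − 5 log₁₀(3.14×10^4/10)
  = 19.18 − 5 × 3.497 = 19.18 − 17.48 = 1.70.

1.70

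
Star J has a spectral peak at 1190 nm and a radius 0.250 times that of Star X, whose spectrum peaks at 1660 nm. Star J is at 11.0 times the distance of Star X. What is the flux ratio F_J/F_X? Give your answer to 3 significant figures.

0.00196

Wien's law: T_J/T_X = λ_X/λ_J = 1660/1190 = 1.395.
L_J/L_X = (R_J/R_X)²(T_J/T_X)⁴ = (0.250)²(1.395)⁴ = 0.2367.
F_J/F_X = (L_J/L_X)/(d_J/d_X)² = 0.2367/(11.0)² = 0.001956.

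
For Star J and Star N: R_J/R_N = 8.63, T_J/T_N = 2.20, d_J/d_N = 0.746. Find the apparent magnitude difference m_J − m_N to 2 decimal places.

L_J/L_N = (8.63)²(2.20)⁴ = 1745.
F_J/F_N = (L_J/L_N)/(d_J/d_N)² = 1745/0.5565 = 3135.
m_J − m_N = −2.5 log₁₀(3135) = -8.74.

-8.74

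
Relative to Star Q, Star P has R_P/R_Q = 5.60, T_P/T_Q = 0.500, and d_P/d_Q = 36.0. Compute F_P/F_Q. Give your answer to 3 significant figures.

0.00151

L_P/L_Q = (R_P/R_Q)²(T_P/T_Q)⁴ = (5.60)² × (0.500)⁴ = 1.960.
F_P/F_Q = (L_P/L_Q)/(d_P/d_Q)² = 1.960 / (36.0)² = 0.001512.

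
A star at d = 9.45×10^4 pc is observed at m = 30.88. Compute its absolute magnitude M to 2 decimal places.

M = m − 5 log₁₀(d/10 pc) = 30.88 − 5 log₁₀(9.45×10^4/10)
  = 30.88 − 5 × 3.975 = 30.88 − 19.88 = 11.00.

11.00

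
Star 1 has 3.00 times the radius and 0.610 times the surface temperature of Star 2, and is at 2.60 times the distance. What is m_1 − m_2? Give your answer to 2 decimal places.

L_1/L_2 = (3.00)²(0.610)⁴ = 1.246.
F_1/F_2 = (L_1/L_2)/(d_1/d_2)² = 1.246/6.760 = 0.1843.
m_1 − m_2 = −2.5 log₁₀(0.1843) = 1.84.

1.84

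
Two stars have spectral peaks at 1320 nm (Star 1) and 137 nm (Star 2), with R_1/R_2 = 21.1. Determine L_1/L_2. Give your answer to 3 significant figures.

0.0517

Wien's law gives T ∝ 1/λ_max, so T_1/T_2 = λ_2/λ_1 = 137/1320 = 0.1038.
Then L ∝ R²T⁴ gives L_1/L_2 = (21.1)² × (0.1038)⁴ = 445.2 × 1.160×10^-4 = 0.05166.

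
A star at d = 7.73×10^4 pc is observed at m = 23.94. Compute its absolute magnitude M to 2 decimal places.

M = m − 5 log₁₀(d/10 pc) = 23.94 − 5 log₁₀(7.73×10^4/10)
  = 23.94 − 5 × 3.888 = 23.94 − 19.44 = 4.50.

4.50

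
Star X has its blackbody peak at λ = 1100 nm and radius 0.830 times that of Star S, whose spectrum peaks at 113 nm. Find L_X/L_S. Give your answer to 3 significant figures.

7.67×10^-5

Wien's law gives T ∝ 1/λ_max, so T_X/T_S = λ_S/λ_X = 113/1100 = 0.1027.
Then L ∝ R²T⁴ gives L_X/L_S = (0.830)² × (0.1027)⁴ = 0.6889 × 1.114×10^-4 = 7.672×10^-5.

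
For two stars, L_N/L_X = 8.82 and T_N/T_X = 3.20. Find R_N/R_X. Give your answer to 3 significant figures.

L ∝ R²T⁴ gives R ∝ √L / T², so
R_N/R_X = √(8.82) / (3.20)² = 2.970 / 10.24 = 0.2900.

0.290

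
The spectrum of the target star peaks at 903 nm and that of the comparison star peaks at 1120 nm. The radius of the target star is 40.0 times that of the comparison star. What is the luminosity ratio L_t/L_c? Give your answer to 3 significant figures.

3.79×10^3

Wien's law gives T ∝ 1/λ_max, so T_t/T_c = λ_c/λ_t = 1120/903 = 1.240.
Then L ∝ R²T⁴ gives L_t/L_c = (40.0)² × (1.240)⁴ = 1600 × 2.367 = 3787.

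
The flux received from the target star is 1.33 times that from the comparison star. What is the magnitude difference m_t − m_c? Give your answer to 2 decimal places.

-0.31

m_t − m_c = −2.5 log₁₀(F_t/F_c) = −2.5 log₁₀(1.33) = −2.5 × (0.124) = -0.310.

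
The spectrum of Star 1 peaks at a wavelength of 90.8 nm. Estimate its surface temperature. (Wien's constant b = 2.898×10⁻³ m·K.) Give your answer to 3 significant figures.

T = b/λ_max = 2.898×10⁻³ / (90.8×10⁻⁹) = 3.192×10^4 K.

3.19×10^4 K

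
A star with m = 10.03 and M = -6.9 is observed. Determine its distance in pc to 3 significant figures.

2.43×10^4 pc

m − M = 5 log₁₀(d/10 pc)
10.03 − (-6.9) = 16.93 = 5 log₁₀(d/10)
d = 10 × 10^(16.93/5) = 10 × 10^3.386 = 2.432×10^4 pc.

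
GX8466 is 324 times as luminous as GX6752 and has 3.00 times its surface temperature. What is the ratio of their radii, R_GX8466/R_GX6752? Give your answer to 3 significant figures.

2.00

L ∝ R²T⁴ gives R ∝ √L / T², so
R_GX8466/R_GX6752 = √(324) / (3.00)² = 18.00 / 9.000 = 2.000.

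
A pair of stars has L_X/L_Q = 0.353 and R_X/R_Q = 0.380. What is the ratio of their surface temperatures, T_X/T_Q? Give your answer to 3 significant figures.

1.25

L ∝ R²T⁴ gives T ∝ (L/R²)^(1/4), so
T_X/T_Q = (0.353 / 0.380²)^(1/4) = (2.445)^(1/4) = 1.250.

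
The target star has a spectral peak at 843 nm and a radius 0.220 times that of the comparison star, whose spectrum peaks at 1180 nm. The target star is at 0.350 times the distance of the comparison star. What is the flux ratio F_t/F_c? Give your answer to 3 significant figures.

1.52

Wien's law: T_t/T_c = λ_c/λ_t = 1180/843 = 1.400.
L_t/L_c = (R_t/R_c)²(T_t/T_c)⁴ = (0.220)²(1.400)⁴ = 0.1858.
F_t/F_c = (L_t/L_c)/(d_t/d_c)² = 0.1858/(0.350)² = 1.517.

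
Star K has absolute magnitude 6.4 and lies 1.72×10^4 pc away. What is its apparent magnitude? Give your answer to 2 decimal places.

m = M + 5 log₁₀(d/10 pc) = 6.4 + 5 log₁₀(1.72×10^4/10)
  = 6.4 + 5 × 3.236 = 6.4 + 16.18 = 22.58.

22.58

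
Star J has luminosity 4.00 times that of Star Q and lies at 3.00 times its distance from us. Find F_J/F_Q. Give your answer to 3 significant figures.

F = L/(4πd²), so F_J/F_Q = (L_J/L_Q) / (d_J/d_Q)²
= 4.00 / (3.00)² = 4.00 / 9.000 = 0.4444.

0.444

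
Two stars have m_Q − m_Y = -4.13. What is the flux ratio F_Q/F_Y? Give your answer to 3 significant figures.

44.9

F_Q/F_Y = 10^(−(m_Q − m_Y)/2.5) = 10^(4.13/2.5) = 10^1.652 = 44.87.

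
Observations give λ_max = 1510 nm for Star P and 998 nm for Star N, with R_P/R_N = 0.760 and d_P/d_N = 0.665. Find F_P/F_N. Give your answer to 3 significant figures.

Wien's law: T_P/T_N = λ_N/λ_P = 998/1510 = 0.6609.
L_P/L_N = (R_P/R_N)²(T_P/T_N)⁴ = (0.760)²(0.6609)⁴ = 0.1102.
F_P/F_N = (L_P/L_N)/(d_P/d_N)² = 0.1102/(0.665)² = 0.2492.

0.249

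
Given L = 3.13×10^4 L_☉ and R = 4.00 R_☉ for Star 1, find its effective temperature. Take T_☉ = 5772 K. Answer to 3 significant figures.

3.84×10^4 K

T/T_☉ = (L/L_☉)^(1/4) / (R/R_☉)^(1/2)
T = 5772 × (3.13×10^4)^(1/4) / √(4.00) = 5772 × 13.30 / 2.000 = 3.839×10^4 K.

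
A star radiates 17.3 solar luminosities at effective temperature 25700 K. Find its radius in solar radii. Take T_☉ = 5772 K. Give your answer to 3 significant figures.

0.210 solar radii

R/R_☉ = √(L/L_☉) / (T/T_☉)² = √(17.3) / (4.453)²
       = 4.159 / 19.83 = 0.2098.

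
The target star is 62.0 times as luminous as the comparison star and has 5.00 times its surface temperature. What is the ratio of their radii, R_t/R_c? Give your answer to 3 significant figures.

L ∝ R²T⁴ gives R ∝ √L / T², so
R_t/R_c = √(62.0) / (5.00)² = 7.874 / 25.00 = 0.3150.

0.315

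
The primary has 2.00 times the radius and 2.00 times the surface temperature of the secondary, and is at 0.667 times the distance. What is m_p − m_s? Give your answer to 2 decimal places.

-5.39

L_p/L_s = (2.00)²(2.00)⁴ = 64.00.
F_p/F_s = (L_p/L_s)/(d_p/d_s)² = 64.00/0.4449 = 143.9.
m_p − m_s = −2.5 log₁₀(143.9) = -5.39.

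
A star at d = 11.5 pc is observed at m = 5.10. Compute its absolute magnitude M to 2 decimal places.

4.80

M = m − 5 log₁₀(d/10 pc) = 5.10 − 5 log₁₀(11.5/10)
  = 5.10 − 5 × 0.061 = 5.10 − 0.30 = 4.80.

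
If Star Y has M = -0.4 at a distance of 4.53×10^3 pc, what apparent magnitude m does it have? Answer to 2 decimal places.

m = M + 5 log₁₀(d/10 pc) = -0.4 + 5 log₁₀(4.53×10^3/10)
  = -0.4 + 5 × 2.656 = -0.4 + 13.28 = 12.88.

12.88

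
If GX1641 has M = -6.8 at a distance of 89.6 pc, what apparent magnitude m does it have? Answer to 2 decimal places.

m = M + 5 log₁₀(d/10 pc) = -6.8 + 5 log₁₀(89.6/10)
  = -6.8 + 5 × 0.952 = -6.8 + 4.76 = -2.04.

-2.04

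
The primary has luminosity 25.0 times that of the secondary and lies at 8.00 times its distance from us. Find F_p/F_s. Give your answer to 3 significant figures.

F = L/(4πd²), so F_p/F_s = (L_p/L_s) / (d_p/d_s)²
= 25.0 / (8.00)² = 25.0 / 64.00 = 0.3906.

0.391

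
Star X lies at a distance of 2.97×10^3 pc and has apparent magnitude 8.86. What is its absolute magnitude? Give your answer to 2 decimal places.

M = m − 5 log₁₀(d/10 pc) = 8.86 − 5 log₁₀(2.97×10^3/10)
  = 8.86 − 5 × 2.473 = 8.86 − 12.36 = -3.50.

-3.50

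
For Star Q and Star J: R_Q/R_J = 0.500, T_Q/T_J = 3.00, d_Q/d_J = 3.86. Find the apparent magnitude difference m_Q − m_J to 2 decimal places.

-0.33

L_Q/L_J = (0.500)²(3.00)⁴ = 20.25.
F_Q/F_J = (L_Q/L_J)/(d_Q/d_J)² = 20.25/14.90 = 1.359.
m_Q − m_J = −2.5 log₁₀(1.359) = -0.33.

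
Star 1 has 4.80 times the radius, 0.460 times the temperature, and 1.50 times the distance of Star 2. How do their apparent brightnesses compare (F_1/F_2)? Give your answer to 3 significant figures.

L_1/L_2 = (R_1/R_2)²(T_1/T_2)⁴ = (4.80)² × (0.460)⁴ = 1.032.
F_1/F_2 = (L_1/L_2)/(d_1/d_2)² = 1.032 / (1.50)² = 0.4585.

0.458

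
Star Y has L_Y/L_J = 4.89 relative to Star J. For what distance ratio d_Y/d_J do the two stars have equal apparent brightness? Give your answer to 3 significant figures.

2.21

Equal flux requires L_Y/d_Y² = L_J/d_J², so d_Y/d_J = √(L_Y/L_J)
= √(4.89) = 2.211.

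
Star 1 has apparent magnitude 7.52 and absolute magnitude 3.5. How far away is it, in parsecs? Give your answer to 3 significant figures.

m − M = 5 log₁₀(d/10 pc)
7.52 − (3.5) = 4.02 = 5 log₁₀(d/10)
d = 10 × 10^(4.02/5) = 10 × 10^0.804 = 63.68 pc.

63.7 pc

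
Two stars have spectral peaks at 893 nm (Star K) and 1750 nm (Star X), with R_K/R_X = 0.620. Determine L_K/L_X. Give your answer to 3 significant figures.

5.67

Wien's law gives T ∝ 1/λ_max, so T_K/T_X = λ_X/λ_K = 1750/893 = 1.960.
Then L ∝ R²T⁴ gives L_K/L_X = (0.620)² × (1.960)⁴ = 0.3844 × 14.75 = 5.669.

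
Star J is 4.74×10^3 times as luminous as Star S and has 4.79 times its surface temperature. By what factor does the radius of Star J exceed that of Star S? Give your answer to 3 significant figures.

L ∝ R²T⁴ gives R ∝ √L / T², so
R_J/R_S = √(4.74×10^3) / (4.79)² = 68.85 / 22.94 = 3.001.

3.00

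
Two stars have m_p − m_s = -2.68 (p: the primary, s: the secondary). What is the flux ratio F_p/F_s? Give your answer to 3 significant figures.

F_p/F_s = 10^(−(m_p − m_s)/2.5) = 10^(2.68/2.5) = 10^1.072 = 11.80.

11.8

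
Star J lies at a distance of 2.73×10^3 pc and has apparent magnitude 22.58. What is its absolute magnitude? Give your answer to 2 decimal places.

M = m − 5 log₁₀(d/10 pc) = 22.58 − 5 log₁₀(2.73×10^3/10)
  = 22.58 − 5 × 2.436 = 22.58 − 12.18 = 10.40.

10.40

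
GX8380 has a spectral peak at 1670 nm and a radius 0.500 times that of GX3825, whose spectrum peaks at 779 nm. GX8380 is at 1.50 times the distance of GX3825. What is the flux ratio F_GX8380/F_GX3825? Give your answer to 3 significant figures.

0.00526

Wien's law: T_GX8380/T_GX3825 = λ_GX3825/λ_GX8380 = 779/1670 = 0.4665.
L_GX8380/L_GX3825 = (R_GX8380/R_GX3825)²(T_GX8380/T_GX3825)⁴ = (0.500)²(0.4665)⁴ = 0.01184.
F_GX8380/F_GX3825 = (L_GX8380/L_GX3825)/(d_GX8380/d_GX3825)² = 0.01184/(1.50)² = 0.005261.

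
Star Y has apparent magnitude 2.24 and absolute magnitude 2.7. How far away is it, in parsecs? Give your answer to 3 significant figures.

m − M = 5 log₁₀(d/10 pc)
2.24 − (2.7) = -0.46 = 5 log₁₀(d/10)
d = 10 × 10^(-0.46/5) = 10 × 10^-0.092 = 8.091 pc.

8.09 pc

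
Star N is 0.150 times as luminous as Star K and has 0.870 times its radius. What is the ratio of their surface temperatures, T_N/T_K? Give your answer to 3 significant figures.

0.667

L ∝ R²T⁴ gives T ∝ (L/R²)^(1/4), so
T_N/T_K = (0.150 / 0.870²)^(1/4) = (0.1982)^(1/4) = 0.6672.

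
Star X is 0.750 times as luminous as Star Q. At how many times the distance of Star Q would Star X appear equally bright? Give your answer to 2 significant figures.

Equal flux requires L_X/d_X² = L_Q/d_Q², so d_X/d_Q = √(L_X/L_Q)
= √(0.750) = 0.8660.

0.87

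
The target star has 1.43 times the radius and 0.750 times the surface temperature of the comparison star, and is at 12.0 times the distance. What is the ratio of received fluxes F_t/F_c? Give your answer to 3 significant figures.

0.00449

L_t/L_c = (R_t/R_c)²(T_t/T_c)⁴ = (1.43)² × (0.750)⁴ = 0.6470.
F_t/F_c = (L_t/L_c)/(d_t/d_c)² = 0.6470 / (12.0)² = 0.004493.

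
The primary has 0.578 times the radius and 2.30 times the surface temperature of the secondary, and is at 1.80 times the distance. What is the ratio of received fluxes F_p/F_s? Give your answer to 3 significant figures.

L_p/L_s = (R_p/R_s)²(T_p/T_s)⁴ = (0.578)² × (2.30)⁴ = 9.349.
F_p/F_s = (L_p/L_s)/(d_p/d_s)² = 9.349 / (1.80)² = 2.886.

2.89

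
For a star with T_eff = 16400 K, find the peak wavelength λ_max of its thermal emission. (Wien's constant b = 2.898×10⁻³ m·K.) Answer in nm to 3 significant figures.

λ_max = b/T = 2.898×10⁻³ / 16400 = 1.77×10^-7 m = 176.7 nm.

177 nm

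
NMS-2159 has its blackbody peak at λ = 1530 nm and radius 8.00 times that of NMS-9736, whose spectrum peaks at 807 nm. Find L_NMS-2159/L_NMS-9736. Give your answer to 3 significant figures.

4.95

Wien's law gives T ∝ 1/λ_max, so T_NMS-2159/T_NMS-9736 = λ_NMS-9736/λ_NMS-2159 = 807/1530 = 0.5275.
Then L ∝ R²T⁴ gives L_NMS-2159/L_NMS-9736 = (8.00)² × (0.5275)⁴ = 64.00 × 0.07740 = 4.953.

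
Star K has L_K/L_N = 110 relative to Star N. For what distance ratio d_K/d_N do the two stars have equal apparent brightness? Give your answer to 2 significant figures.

10

Equal flux requires L_K/d_K² = L_N/d_N², so d_K/d_N = √(L_K/L_N)
= √(110) = 10.49.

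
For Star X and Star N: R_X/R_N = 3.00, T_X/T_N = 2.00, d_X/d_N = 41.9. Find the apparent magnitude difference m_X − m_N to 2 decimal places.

2.72

L_X/L_N = (3.00)²(2.00)⁴ = 144.0.
F_X/F_N = (L_X/L_N)/(d_X/d_N)² = 144.0/1756 = 0.08202.
m_X − m_N = −2.5 log₁₀(0.08202) = 2.72.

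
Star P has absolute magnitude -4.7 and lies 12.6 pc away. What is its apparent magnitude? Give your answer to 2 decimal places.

m = M + 5 log₁₀(d/10 pc) = -4.7 + 5 log₁₀(12.6/10)
  = -4.7 + 5 × 0.100 = -4.7 + 0.50 = -4.20.

-4.20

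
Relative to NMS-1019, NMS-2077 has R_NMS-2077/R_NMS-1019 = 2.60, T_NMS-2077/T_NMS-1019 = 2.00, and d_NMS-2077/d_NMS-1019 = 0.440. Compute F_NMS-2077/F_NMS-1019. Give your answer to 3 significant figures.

559

L_NMS-2077/L_NMS-1019 = (R_NMS-2077/R_NMS-1019)²(T_NMS-2077/T_NMS-1019)⁴ = (2.60)² × (2.00)⁴ = 108.2.
F_NMS-2077/F_NMS-1019 = (L_NMS-2077/L_NMS-1019)/(d_NMS-2077/d_NMS-1019)² = 108.2 / (0.440)² = 558.7.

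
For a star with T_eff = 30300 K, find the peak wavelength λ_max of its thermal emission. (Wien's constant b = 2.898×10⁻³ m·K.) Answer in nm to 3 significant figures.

95.6 nm

λ_max = b/T = 2.898×10⁻³ / 30300 = 9.56×10^-8 m = 95.64 nm.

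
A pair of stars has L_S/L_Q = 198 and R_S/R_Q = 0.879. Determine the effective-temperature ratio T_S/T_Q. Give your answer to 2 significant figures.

4.0

L ∝ R²T⁴ gives T ∝ (L/R²)^(1/4), so
T_S/T_Q = (198 / 0.879²)^(1/4) = (256.3)^(1/4) = 4.001.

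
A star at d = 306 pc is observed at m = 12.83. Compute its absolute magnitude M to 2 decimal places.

M = m − 5 log₁₀(d/10 pc) = 12.83 − 5 log₁₀(306/10)
  = 12.83 − 5 × 1.486 = 12.83 − 7.43 = 5.40.

5.40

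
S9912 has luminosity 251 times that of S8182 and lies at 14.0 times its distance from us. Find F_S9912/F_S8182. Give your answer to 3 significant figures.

F = L/(4πd²), so F_S9912/F_S8182 = (L_S9912/L_S8182) / (d_S9912/d_S8182)²
= 251 / (14.0)² = 251 / 196.0 = 1.281.

1.28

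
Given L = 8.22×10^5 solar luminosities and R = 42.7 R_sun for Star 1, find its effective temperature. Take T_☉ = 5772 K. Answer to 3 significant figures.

T/T_☉ = (L/L_☉)^(1/4) / (R/R_☉)^(1/2)
T = 5772 × (8.22×10^5)^(1/4) / √(42.7) = 5772 × 30.11 / 6.535 = 2.660×10^4 K.

2.66×10^4 K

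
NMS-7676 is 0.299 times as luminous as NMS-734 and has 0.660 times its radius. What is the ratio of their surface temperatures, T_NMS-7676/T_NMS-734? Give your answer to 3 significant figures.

0.910

L ∝ R²T⁴ gives T ∝ (L/R²)^(1/4), so
T_NMS-7676/T_NMS-734 = (0.299 / 0.660²)^(1/4) = (0.6864)^(1/4) = 0.9102.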